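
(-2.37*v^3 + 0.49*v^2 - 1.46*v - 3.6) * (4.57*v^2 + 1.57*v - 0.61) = -10.8309*v^5 - 1.4816*v^4 - 4.4572*v^3 - 19.0431*v^2 - 4.7614*v + 2.196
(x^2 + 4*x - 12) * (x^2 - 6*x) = x^4 - 2*x^3 - 36*x^2 + 72*x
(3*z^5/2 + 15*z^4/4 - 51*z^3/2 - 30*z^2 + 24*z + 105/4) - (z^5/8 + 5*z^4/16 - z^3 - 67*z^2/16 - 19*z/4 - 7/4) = 11*z^5/8 + 55*z^4/16 - 49*z^3/2 - 413*z^2/16 + 115*z/4 + 28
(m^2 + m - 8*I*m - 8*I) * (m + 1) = m^3 + 2*m^2 - 8*I*m^2 + m - 16*I*m - 8*I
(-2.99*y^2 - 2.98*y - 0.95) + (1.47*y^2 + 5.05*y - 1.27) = -1.52*y^2 + 2.07*y - 2.22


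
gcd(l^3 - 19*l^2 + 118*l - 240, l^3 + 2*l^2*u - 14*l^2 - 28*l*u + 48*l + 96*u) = l^2 - 14*l + 48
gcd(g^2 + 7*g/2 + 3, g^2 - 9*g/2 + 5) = 1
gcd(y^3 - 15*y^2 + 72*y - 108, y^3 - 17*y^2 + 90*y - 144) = y^2 - 9*y + 18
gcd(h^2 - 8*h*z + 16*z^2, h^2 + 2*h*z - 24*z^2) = -h + 4*z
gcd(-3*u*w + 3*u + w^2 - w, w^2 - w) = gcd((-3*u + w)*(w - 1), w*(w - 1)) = w - 1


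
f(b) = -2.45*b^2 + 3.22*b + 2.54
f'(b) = 3.22 - 4.9*b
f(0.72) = 3.59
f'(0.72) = -0.31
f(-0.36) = 1.06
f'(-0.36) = 4.98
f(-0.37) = 1.01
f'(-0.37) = 5.03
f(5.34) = -50.13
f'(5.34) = -22.95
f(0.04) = 2.66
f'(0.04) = 3.02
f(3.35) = -14.17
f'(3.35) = -13.20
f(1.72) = 0.83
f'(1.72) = -5.21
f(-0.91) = -2.42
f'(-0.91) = 7.68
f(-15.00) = -597.01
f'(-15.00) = 76.72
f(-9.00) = -224.89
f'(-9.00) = 47.32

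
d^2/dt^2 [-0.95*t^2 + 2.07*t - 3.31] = -1.90000000000000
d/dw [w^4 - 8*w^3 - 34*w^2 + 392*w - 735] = 4*w^3 - 24*w^2 - 68*w + 392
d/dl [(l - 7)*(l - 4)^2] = 3*(l - 6)*(l - 4)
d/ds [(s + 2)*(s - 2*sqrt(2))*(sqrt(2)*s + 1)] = 3*sqrt(2)*s^2 - 6*s + 4*sqrt(2)*s - 6 - 2*sqrt(2)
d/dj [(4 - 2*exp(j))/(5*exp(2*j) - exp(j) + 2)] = 10*(exp(j) - 4)*exp(2*j)/(25*exp(4*j) - 10*exp(3*j) + 21*exp(2*j) - 4*exp(j) + 4)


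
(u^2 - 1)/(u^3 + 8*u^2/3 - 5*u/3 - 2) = 3*(u + 1)/(3*u^2 + 11*u + 6)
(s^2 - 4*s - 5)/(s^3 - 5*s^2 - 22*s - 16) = (s - 5)/(s^2 - 6*s - 16)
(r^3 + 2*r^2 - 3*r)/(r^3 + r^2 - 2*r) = (r + 3)/(r + 2)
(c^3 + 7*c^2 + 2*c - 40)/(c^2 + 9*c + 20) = c - 2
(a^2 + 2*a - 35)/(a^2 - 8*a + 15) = (a + 7)/(a - 3)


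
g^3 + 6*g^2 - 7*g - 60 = (g - 3)*(g + 4)*(g + 5)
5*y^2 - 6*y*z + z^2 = (-5*y + z)*(-y + z)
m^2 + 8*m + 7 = (m + 1)*(m + 7)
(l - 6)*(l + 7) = l^2 + l - 42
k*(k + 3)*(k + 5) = k^3 + 8*k^2 + 15*k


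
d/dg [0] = 0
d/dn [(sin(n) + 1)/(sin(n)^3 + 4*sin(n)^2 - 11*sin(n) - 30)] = -(2*sin(n)^3 + 7*sin(n)^2 + 8*sin(n) + 19)*cos(n)/(sin(n)^3 + 4*sin(n)^2 - 11*sin(n) - 30)^2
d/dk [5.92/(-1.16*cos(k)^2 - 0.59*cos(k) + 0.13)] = -(13.7344*cos(k) + 3.4928)*sin(k)/(1.16*cos(k)^2 + 0.59*cos(k) - 0.13)^2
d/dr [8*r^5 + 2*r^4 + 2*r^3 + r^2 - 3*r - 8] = 40*r^4 + 8*r^3 + 6*r^2 + 2*r - 3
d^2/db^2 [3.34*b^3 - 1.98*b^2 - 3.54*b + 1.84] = 20.04*b - 3.96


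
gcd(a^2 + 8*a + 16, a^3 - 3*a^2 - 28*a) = a + 4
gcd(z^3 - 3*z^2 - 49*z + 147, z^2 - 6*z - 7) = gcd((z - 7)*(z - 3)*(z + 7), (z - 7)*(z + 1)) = z - 7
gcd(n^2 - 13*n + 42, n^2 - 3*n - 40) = 1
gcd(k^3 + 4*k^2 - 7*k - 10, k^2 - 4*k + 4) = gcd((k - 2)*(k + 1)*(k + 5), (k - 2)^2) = k - 2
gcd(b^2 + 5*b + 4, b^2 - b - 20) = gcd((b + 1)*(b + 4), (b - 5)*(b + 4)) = b + 4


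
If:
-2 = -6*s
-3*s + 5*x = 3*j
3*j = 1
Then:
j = 1/3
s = 1/3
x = 2/5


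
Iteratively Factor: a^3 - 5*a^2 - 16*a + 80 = (a - 4)*(a^2 - a - 20) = (a - 4)*(a + 4)*(a - 5)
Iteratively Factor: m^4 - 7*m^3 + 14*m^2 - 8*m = (m - 2)*(m^3 - 5*m^2 + 4*m) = (m - 2)*(m - 1)*(m^2 - 4*m) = (m - 4)*(m - 2)*(m - 1)*(m)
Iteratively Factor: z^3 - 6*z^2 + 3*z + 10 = (z - 2)*(z^2 - 4*z - 5) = (z - 2)*(z + 1)*(z - 5)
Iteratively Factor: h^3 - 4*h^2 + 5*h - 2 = (h - 1)*(h^2 - 3*h + 2) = (h - 1)^2*(h - 2)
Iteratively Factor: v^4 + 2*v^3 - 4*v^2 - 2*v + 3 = (v - 1)*(v^3 + 3*v^2 - v - 3) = (v - 1)^2*(v^2 + 4*v + 3) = (v - 1)^2*(v + 3)*(v + 1)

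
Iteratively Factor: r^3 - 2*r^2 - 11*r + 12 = (r + 3)*(r^2 - 5*r + 4) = (r - 1)*(r + 3)*(r - 4)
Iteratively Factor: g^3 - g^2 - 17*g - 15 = (g + 3)*(g^2 - 4*g - 5) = (g - 5)*(g + 3)*(g + 1)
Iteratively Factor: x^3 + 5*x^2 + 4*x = (x + 1)*(x^2 + 4*x) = x*(x + 1)*(x + 4)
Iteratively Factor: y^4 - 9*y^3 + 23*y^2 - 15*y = (y)*(y^3 - 9*y^2 + 23*y - 15) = y*(y - 5)*(y^2 - 4*y + 3) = y*(y - 5)*(y - 1)*(y - 3)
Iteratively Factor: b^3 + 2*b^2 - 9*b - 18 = (b + 2)*(b^2 - 9) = (b - 3)*(b + 2)*(b + 3)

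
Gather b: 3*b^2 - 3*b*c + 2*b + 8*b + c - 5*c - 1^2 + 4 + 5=3*b^2 + b*(10 - 3*c) - 4*c + 8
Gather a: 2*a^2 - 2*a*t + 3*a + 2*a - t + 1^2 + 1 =2*a^2 + a*(5 - 2*t) - t + 2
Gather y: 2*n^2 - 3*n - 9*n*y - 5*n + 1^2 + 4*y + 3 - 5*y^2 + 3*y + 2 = 2*n^2 - 8*n - 5*y^2 + y*(7 - 9*n) + 6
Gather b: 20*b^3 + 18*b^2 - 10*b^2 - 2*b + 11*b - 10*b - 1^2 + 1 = 20*b^3 + 8*b^2 - b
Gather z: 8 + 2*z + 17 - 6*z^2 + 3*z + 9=-6*z^2 + 5*z + 34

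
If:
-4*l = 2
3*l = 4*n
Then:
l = -1/2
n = -3/8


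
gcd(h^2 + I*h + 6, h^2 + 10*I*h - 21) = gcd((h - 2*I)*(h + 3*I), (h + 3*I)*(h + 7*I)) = h + 3*I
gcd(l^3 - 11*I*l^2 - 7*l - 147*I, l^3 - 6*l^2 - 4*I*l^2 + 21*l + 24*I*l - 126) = l^2 - 4*I*l + 21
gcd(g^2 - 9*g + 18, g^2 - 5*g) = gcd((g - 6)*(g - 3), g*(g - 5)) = 1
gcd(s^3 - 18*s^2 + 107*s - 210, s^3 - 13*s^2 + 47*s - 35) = s^2 - 12*s + 35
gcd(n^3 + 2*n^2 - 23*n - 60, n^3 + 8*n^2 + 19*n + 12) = n^2 + 7*n + 12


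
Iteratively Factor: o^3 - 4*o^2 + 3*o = (o - 3)*(o^2 - o) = o*(o - 3)*(o - 1)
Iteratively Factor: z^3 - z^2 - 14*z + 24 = (z + 4)*(z^2 - 5*z + 6) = (z - 2)*(z + 4)*(z - 3)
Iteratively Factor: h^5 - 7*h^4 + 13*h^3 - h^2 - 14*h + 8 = (h - 1)*(h^4 - 6*h^3 + 7*h^2 + 6*h - 8) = (h - 2)*(h - 1)*(h^3 - 4*h^2 - h + 4) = (h - 2)*(h - 1)*(h + 1)*(h^2 - 5*h + 4) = (h - 4)*(h - 2)*(h - 1)*(h + 1)*(h - 1)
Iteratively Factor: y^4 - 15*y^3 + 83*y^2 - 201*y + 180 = (y - 4)*(y^3 - 11*y^2 + 39*y - 45) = (y - 4)*(y - 3)*(y^2 - 8*y + 15) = (y - 4)*(y - 3)^2*(y - 5)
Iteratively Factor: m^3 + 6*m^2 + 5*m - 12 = (m - 1)*(m^2 + 7*m + 12) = (m - 1)*(m + 4)*(m + 3)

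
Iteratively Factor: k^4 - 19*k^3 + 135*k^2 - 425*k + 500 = (k - 4)*(k^3 - 15*k^2 + 75*k - 125) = (k - 5)*(k - 4)*(k^2 - 10*k + 25) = (k - 5)^2*(k - 4)*(k - 5)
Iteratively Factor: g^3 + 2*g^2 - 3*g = (g - 1)*(g^2 + 3*g) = (g - 1)*(g + 3)*(g)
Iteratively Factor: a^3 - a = (a + 1)*(a^2 - a) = a*(a + 1)*(a - 1)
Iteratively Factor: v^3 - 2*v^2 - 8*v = (v + 2)*(v^2 - 4*v) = (v - 4)*(v + 2)*(v)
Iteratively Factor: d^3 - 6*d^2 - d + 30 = (d - 3)*(d^2 - 3*d - 10) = (d - 5)*(d - 3)*(d + 2)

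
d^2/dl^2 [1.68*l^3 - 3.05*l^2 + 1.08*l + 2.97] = 10.08*l - 6.1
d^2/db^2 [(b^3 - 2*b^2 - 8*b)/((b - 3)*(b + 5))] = 30*(b^3 - 12*b^2 + 21*b - 46)/(b^6 + 6*b^5 - 33*b^4 - 172*b^3 + 495*b^2 + 1350*b - 3375)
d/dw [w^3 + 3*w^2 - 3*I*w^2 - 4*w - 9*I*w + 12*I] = 3*w^2 + 6*w*(1 - I) - 4 - 9*I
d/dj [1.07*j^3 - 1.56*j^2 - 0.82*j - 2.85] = 3.21*j^2 - 3.12*j - 0.82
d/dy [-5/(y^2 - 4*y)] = 10*(y - 2)/(y^2*(y - 4)^2)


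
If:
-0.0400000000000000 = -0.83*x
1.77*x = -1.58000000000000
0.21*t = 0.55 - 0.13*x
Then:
No Solution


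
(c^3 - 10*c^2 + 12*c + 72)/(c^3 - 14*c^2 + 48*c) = (c^2 - 4*c - 12)/(c*(c - 8))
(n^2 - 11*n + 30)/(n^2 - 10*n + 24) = (n - 5)/(n - 4)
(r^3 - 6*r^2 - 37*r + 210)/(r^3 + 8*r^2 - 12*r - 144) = (r^2 - 12*r + 35)/(r^2 + 2*r - 24)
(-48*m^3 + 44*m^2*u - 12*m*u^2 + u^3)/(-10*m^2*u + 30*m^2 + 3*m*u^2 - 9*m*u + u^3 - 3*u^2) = (24*m^2 - 10*m*u + u^2)/(5*m*u - 15*m + u^2 - 3*u)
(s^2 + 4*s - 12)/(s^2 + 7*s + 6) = (s - 2)/(s + 1)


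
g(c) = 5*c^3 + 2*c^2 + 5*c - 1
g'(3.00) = 152.00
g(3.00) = 167.00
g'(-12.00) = 2117.00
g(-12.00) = -8413.00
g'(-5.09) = 373.26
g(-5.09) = -633.99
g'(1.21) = 31.80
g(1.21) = 16.84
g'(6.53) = 670.73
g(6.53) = 1509.16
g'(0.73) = 15.91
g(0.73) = 5.66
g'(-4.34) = 270.17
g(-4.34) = -393.76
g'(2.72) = 126.86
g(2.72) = 128.02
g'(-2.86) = 116.25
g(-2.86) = -115.91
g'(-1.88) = 50.50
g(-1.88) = -36.55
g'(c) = 15*c^2 + 4*c + 5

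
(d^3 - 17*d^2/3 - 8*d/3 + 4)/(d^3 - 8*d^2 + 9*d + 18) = (d - 2/3)/(d - 3)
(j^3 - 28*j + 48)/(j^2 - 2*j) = j + 2 - 24/j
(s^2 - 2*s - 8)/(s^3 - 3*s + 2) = (s - 4)/(s^2 - 2*s + 1)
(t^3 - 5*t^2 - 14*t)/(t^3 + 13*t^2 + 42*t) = (t^2 - 5*t - 14)/(t^2 + 13*t + 42)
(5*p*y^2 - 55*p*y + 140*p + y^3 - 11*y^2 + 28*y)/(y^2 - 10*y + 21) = (5*p*y - 20*p + y^2 - 4*y)/(y - 3)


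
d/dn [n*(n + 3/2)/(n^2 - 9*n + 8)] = (-21*n^2 + 32*n + 24)/(2*(n^4 - 18*n^3 + 97*n^2 - 144*n + 64))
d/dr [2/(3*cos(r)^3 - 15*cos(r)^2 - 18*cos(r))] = 2*(3*sin(r) - 6*sin(r)/cos(r)^2 - 10*tan(r))/(3*(sin(r)^2 + 5*cos(r) + 5)^2)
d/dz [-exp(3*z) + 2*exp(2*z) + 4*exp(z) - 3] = (-3*exp(2*z) + 4*exp(z) + 4)*exp(z)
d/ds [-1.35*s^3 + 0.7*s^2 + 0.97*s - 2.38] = -4.05*s^2 + 1.4*s + 0.97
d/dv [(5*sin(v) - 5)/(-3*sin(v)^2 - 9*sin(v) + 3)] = 5*(sin(v)^2 - 2*sin(v) - 2)*cos(v)/(3*(3*sin(v) - cos(v)^2)^2)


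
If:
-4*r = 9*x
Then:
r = -9*x/4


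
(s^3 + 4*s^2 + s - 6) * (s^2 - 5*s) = s^5 - s^4 - 19*s^3 - 11*s^2 + 30*s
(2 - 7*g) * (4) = 8 - 28*g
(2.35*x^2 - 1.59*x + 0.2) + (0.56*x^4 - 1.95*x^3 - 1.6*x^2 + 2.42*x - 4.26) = 0.56*x^4 - 1.95*x^3 + 0.75*x^2 + 0.83*x - 4.06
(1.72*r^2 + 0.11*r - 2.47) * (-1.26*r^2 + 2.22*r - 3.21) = -2.1672*r^4 + 3.6798*r^3 - 2.1648*r^2 - 5.8365*r + 7.9287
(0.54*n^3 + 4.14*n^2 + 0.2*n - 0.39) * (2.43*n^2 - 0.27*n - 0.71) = 1.3122*n^5 + 9.9144*n^4 - 1.0152*n^3 - 3.9411*n^2 - 0.0367*n + 0.2769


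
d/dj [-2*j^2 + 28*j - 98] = 28 - 4*j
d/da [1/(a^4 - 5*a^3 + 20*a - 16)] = (-4*a^3 + 15*a^2 - 20)/(a^4 - 5*a^3 + 20*a - 16)^2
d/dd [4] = 0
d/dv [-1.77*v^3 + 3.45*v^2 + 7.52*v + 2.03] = -5.31*v^2 + 6.9*v + 7.52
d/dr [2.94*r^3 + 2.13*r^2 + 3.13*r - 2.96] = 8.82*r^2 + 4.26*r + 3.13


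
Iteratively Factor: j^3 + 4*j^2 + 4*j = (j)*(j^2 + 4*j + 4) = j*(j + 2)*(j + 2)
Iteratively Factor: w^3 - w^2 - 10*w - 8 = (w + 1)*(w^2 - 2*w - 8) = (w - 4)*(w + 1)*(w + 2)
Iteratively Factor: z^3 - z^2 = (z)*(z^2 - z) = z^2*(z - 1)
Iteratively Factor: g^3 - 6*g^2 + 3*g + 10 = (g - 2)*(g^2 - 4*g - 5) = (g - 5)*(g - 2)*(g + 1)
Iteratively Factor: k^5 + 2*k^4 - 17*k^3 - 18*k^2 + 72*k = (k + 3)*(k^4 - k^3 - 14*k^2 + 24*k) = (k - 2)*(k + 3)*(k^3 + k^2 - 12*k) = (k - 3)*(k - 2)*(k + 3)*(k^2 + 4*k) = (k - 3)*(k - 2)*(k + 3)*(k + 4)*(k)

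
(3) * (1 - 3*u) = 3 - 9*u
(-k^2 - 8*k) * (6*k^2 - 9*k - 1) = -6*k^4 - 39*k^3 + 73*k^2 + 8*k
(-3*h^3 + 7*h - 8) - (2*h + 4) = -3*h^3 + 5*h - 12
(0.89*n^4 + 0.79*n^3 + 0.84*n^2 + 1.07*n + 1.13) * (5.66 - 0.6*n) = -0.534*n^5 + 4.5634*n^4 + 3.9674*n^3 + 4.1124*n^2 + 5.3782*n + 6.3958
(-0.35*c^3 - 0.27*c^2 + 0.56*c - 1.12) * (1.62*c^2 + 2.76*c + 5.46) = -0.567*c^5 - 1.4034*c^4 - 1.749*c^3 - 1.743*c^2 - 0.0335999999999999*c - 6.1152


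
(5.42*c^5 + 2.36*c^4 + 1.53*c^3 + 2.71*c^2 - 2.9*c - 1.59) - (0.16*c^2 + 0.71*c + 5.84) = 5.42*c^5 + 2.36*c^4 + 1.53*c^3 + 2.55*c^2 - 3.61*c - 7.43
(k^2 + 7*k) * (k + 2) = k^3 + 9*k^2 + 14*k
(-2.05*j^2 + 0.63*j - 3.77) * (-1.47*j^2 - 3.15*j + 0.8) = 3.0135*j^4 + 5.5314*j^3 + 1.9174*j^2 + 12.3795*j - 3.016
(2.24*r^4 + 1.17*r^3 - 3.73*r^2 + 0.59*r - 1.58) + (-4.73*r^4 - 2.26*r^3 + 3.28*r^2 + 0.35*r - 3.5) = -2.49*r^4 - 1.09*r^3 - 0.45*r^2 + 0.94*r - 5.08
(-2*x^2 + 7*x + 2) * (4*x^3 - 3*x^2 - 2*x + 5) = -8*x^5 + 34*x^4 - 9*x^3 - 30*x^2 + 31*x + 10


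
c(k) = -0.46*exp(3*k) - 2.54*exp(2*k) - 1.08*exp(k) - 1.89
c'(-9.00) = 0.00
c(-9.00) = -1.89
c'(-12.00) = 0.00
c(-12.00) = -1.89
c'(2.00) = -842.07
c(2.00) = -334.13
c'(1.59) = -290.18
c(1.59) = -122.51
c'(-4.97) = -0.01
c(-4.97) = -1.90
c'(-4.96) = -0.01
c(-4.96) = -1.90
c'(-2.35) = -0.15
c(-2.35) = -2.02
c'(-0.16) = -5.46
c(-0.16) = -4.94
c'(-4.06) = -0.02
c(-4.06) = -1.91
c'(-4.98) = -0.01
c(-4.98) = -1.90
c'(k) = -1.38*exp(3*k) - 5.08*exp(2*k) - 1.08*exp(k)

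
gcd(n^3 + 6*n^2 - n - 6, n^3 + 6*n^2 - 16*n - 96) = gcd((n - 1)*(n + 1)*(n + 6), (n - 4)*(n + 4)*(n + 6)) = n + 6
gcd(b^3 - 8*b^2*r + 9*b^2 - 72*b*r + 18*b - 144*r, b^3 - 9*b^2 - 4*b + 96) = b + 3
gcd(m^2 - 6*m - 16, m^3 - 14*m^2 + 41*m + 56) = m - 8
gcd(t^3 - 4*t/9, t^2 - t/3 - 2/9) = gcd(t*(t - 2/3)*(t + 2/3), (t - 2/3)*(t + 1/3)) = t - 2/3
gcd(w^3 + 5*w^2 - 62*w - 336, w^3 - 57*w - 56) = w^2 - w - 56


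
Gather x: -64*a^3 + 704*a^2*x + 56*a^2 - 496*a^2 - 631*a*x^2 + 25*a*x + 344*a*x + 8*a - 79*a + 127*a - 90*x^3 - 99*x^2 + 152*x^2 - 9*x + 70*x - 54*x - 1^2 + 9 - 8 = -64*a^3 - 440*a^2 + 56*a - 90*x^3 + x^2*(53 - 631*a) + x*(704*a^2 + 369*a + 7)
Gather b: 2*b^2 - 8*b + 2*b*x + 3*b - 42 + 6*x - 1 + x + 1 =2*b^2 + b*(2*x - 5) + 7*x - 42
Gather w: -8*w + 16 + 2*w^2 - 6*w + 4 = 2*w^2 - 14*w + 20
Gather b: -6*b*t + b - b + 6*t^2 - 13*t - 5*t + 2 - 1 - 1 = -6*b*t + 6*t^2 - 18*t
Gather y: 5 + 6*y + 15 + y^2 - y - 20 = y^2 + 5*y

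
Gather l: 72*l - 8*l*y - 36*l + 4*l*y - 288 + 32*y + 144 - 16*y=l*(36 - 4*y) + 16*y - 144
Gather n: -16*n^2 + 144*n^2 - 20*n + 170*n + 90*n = 128*n^2 + 240*n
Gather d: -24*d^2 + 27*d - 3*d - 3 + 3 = -24*d^2 + 24*d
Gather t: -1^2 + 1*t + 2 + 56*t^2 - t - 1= 56*t^2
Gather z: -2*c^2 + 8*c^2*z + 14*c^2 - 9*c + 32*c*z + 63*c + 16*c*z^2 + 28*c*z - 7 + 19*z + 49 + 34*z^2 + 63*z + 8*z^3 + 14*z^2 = 12*c^2 + 54*c + 8*z^3 + z^2*(16*c + 48) + z*(8*c^2 + 60*c + 82) + 42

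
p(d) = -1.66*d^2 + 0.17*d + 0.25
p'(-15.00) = 49.97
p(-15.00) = -375.80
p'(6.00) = -19.75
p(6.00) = -58.49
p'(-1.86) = 6.35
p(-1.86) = -5.81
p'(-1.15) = 3.99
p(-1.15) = -2.14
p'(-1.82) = 6.21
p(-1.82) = -5.56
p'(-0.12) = 0.57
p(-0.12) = 0.21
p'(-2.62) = 8.87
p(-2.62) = -11.59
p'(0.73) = -2.25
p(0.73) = -0.51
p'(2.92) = -9.52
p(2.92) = -13.41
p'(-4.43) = 14.88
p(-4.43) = -33.08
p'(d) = 0.17 - 3.32*d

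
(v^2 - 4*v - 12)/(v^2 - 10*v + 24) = (v + 2)/(v - 4)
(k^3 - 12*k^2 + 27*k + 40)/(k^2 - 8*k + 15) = (k^2 - 7*k - 8)/(k - 3)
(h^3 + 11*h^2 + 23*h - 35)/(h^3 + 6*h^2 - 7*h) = (h + 5)/h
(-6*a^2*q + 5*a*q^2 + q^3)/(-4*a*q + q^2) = (6*a^2 - 5*a*q - q^2)/(4*a - q)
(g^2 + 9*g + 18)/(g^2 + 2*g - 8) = (g^2 + 9*g + 18)/(g^2 + 2*g - 8)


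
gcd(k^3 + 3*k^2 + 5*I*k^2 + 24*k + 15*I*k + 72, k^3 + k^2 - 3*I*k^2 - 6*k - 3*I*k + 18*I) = k^2 + k*(3 - 3*I) - 9*I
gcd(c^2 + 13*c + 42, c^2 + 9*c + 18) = c + 6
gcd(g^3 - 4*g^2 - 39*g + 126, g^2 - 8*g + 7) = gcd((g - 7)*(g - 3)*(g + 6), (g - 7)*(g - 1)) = g - 7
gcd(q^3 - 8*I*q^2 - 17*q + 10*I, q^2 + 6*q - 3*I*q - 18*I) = 1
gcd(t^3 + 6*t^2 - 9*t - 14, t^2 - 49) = t + 7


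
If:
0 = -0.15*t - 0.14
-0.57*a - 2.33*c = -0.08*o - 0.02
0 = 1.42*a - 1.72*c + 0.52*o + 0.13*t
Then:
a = 0.0739348721535712 - 0.250408020517603*o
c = 0.0955933784098858*o - 0.00950338074143157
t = -0.93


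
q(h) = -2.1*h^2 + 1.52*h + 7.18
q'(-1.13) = 6.27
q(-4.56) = -43.42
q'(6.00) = -23.68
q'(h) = 1.52 - 4.2*h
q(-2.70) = -12.23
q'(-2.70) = 12.86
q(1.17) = 6.08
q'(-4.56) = 20.67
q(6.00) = -59.30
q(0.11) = 7.32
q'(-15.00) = 64.52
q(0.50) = 7.42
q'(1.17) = -3.39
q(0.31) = 7.45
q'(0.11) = 1.06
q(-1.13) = 2.78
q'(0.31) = 0.22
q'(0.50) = -0.58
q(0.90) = 6.85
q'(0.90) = -2.26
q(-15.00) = -488.12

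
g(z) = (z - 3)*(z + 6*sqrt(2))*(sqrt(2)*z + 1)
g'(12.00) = 790.60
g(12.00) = 3313.19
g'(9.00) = 470.77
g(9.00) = 1440.22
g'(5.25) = 178.38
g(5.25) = 260.36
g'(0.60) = -18.48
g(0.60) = -40.31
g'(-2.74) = -46.65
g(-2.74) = 94.81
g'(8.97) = 467.96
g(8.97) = 1426.14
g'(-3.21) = -43.02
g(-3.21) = 115.96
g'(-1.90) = -48.48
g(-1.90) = 54.44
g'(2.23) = 29.64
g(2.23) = -34.27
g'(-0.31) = -35.54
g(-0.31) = -15.20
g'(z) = sqrt(2)*(z - 3)*(z + 6*sqrt(2)) + (z - 3)*(sqrt(2)*z + 1) + (z + 6*sqrt(2))*(sqrt(2)*z + 1)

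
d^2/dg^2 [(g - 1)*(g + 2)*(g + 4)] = 6*g + 10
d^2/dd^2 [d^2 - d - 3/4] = 2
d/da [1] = 0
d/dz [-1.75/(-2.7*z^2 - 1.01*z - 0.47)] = (-9.45*z - 1.7675)/(2.7*z^2 + 1.01*z + 0.47)^2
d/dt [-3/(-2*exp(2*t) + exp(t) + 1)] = (3 - 12*exp(t))*exp(t)/(-2*exp(2*t) + exp(t) + 1)^2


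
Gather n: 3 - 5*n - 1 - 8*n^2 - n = -8*n^2 - 6*n + 2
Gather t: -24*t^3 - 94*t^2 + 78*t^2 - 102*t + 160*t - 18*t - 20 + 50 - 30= -24*t^3 - 16*t^2 + 40*t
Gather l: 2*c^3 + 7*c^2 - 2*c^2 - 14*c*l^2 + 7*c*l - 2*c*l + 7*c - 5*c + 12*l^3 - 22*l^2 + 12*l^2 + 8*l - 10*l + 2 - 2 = 2*c^3 + 5*c^2 + 2*c + 12*l^3 + l^2*(-14*c - 10) + l*(5*c - 2)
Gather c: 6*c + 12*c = 18*c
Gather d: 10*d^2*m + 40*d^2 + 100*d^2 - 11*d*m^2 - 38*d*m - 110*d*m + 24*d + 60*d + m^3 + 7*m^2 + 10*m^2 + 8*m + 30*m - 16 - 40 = d^2*(10*m + 140) + d*(-11*m^2 - 148*m + 84) + m^3 + 17*m^2 + 38*m - 56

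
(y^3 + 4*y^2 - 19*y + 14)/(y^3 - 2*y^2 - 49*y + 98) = (y - 1)/(y - 7)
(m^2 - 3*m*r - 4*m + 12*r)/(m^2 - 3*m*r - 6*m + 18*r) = (m - 4)/(m - 6)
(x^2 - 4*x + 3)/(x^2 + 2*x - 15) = (x - 1)/(x + 5)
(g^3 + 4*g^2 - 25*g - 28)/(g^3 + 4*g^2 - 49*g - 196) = (g^2 - 3*g - 4)/(g^2 - 3*g - 28)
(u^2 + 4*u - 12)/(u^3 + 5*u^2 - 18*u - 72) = (u - 2)/(u^2 - u - 12)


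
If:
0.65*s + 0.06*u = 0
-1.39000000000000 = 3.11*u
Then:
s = 0.04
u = -0.45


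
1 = 1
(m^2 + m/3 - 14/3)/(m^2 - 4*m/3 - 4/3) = (3*m + 7)/(3*m + 2)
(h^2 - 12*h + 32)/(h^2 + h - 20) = (h - 8)/(h + 5)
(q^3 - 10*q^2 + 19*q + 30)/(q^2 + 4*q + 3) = (q^2 - 11*q + 30)/(q + 3)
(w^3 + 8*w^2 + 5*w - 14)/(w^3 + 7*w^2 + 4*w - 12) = (w + 7)/(w + 6)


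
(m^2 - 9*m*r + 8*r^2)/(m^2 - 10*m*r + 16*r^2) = (-m + r)/(-m + 2*r)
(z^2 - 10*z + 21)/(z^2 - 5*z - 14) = (z - 3)/(z + 2)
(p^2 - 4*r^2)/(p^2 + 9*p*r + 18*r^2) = (p^2 - 4*r^2)/(p^2 + 9*p*r + 18*r^2)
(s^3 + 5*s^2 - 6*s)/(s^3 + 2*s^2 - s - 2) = s*(s + 6)/(s^2 + 3*s + 2)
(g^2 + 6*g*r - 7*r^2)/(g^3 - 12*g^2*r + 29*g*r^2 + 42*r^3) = (g^2 + 6*g*r - 7*r^2)/(g^3 - 12*g^2*r + 29*g*r^2 + 42*r^3)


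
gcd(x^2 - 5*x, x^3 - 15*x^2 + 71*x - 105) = x - 5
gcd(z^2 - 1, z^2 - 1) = z^2 - 1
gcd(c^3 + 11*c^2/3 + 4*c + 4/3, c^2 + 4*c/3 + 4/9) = c + 2/3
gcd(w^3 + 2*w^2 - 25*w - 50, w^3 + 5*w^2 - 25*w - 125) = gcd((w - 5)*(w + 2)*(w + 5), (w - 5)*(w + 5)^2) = w^2 - 25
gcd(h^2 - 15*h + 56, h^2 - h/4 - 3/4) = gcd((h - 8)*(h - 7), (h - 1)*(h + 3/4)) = 1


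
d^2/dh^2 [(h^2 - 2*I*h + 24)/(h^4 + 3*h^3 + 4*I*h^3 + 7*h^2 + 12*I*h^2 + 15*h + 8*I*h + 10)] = (6*h^8 + 18*h^7 + h^6*(580 - 72*I) + h^5*(2412 + 2784*I) + h^4*(1362 + 12096*I) + h^3*(-9030 + 25144*I) + h^2*(-16068 + 36288*I) + h*(-4464 + 29064*I) + 4248 + 6360*I)/(h^12 + h^11*(9 + 12*I) + 108*I*h^10 + h^9*(-234 + 452*I) + h^8*(-1188 + 1260*I) + h^7*(-3528 + 2940*I) + h^6*(-7490 + 6660*I) + h^5*(-10458 + 13692*I) + h^4*(-7029 + 20916*I) + h^3*(1935 + 20248*I) + h^2*(6930 + 10800*I) + h*(4500 + 2400*I) + 1000)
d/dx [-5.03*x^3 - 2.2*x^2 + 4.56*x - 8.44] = -15.09*x^2 - 4.4*x + 4.56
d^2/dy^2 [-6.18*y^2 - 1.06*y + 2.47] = -12.3600000000000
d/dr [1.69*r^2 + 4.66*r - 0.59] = 3.38*r + 4.66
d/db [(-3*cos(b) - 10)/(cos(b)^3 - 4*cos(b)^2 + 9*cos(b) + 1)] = 16*(-6*cos(b)^3 - 18*cos(b)^2 + 80*cos(b) - 87)*sin(b)/(16*sin(b)^2 + 39*cos(b) + cos(3*b) - 12)^2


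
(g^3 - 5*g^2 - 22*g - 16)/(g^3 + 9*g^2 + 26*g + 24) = (g^2 - 7*g - 8)/(g^2 + 7*g + 12)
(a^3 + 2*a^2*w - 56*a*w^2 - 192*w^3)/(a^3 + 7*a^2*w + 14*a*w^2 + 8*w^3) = (a^2 - 2*a*w - 48*w^2)/(a^2 + 3*a*w + 2*w^2)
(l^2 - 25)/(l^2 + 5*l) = (l - 5)/l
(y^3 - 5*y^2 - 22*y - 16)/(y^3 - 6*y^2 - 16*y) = (y + 1)/y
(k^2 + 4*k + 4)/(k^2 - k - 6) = (k + 2)/(k - 3)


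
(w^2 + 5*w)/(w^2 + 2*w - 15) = w/(w - 3)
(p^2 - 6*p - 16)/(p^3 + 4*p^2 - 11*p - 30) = (p - 8)/(p^2 + 2*p - 15)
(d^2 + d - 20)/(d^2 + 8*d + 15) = (d - 4)/(d + 3)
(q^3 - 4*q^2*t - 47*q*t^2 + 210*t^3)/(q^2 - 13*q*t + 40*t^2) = (q^2 + q*t - 42*t^2)/(q - 8*t)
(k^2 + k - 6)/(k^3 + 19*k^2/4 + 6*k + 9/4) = 4*(k - 2)/(4*k^2 + 7*k + 3)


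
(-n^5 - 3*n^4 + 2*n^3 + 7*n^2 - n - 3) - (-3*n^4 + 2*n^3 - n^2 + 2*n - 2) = -n^5 + 8*n^2 - 3*n - 1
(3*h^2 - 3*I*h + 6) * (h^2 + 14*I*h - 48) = 3*h^4 + 39*I*h^3 - 96*h^2 + 228*I*h - 288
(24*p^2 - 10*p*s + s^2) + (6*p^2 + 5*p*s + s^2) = 30*p^2 - 5*p*s + 2*s^2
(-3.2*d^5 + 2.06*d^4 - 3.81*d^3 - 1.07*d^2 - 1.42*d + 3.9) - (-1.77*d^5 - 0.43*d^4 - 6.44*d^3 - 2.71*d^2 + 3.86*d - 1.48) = -1.43*d^5 + 2.49*d^4 + 2.63*d^3 + 1.64*d^2 - 5.28*d + 5.38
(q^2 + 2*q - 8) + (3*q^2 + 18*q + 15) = 4*q^2 + 20*q + 7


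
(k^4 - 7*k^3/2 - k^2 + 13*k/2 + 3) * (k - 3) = k^5 - 13*k^4/2 + 19*k^3/2 + 19*k^2/2 - 33*k/2 - 9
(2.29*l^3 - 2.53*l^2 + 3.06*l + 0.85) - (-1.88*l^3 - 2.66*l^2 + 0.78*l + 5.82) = 4.17*l^3 + 0.13*l^2 + 2.28*l - 4.97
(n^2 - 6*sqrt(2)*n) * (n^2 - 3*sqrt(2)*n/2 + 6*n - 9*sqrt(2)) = n^4 - 15*sqrt(2)*n^3/2 + 6*n^3 - 45*sqrt(2)*n^2 + 18*n^2 + 108*n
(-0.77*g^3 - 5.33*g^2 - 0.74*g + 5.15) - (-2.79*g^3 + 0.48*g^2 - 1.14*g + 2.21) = 2.02*g^3 - 5.81*g^2 + 0.4*g + 2.94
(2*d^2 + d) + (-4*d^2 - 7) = -2*d^2 + d - 7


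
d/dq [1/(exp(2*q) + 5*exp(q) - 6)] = (-2*exp(q) - 5)*exp(q)/(exp(2*q) + 5*exp(q) - 6)^2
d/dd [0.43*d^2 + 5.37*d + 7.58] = 0.86*d + 5.37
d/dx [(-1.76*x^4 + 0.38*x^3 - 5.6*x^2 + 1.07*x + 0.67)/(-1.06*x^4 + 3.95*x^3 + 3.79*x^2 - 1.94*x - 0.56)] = (-6.5492*x^6 - 25.2128*x^5 + 37.206*x^4 - 3.1442*x^3 - 1.7692*x^2 + 1.1934*x + 0.7006)/(1.1236*x^8 - 8.374*x^7 + 7.5677*x^6 + 34.0538*x^5 + 0.225300000000001*x^4 - 19.1292*x^3 - 0.481200000000001*x^2 + 2.1728*x + 0.3136)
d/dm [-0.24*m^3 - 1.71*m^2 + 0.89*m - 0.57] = -0.72*m^2 - 3.42*m + 0.89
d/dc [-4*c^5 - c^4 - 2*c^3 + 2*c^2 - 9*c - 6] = -20*c^4 - 4*c^3 - 6*c^2 + 4*c - 9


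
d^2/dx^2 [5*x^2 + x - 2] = 10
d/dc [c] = 1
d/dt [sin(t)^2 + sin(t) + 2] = sin(2*t) + cos(t)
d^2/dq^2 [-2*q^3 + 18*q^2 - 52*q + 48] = 36 - 12*q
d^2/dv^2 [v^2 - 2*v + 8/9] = 2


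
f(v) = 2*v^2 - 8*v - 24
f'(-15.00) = -68.00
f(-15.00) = 546.00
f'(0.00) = -8.00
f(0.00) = -24.00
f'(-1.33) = -13.32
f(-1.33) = -9.82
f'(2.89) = 3.56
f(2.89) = -30.42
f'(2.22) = 0.88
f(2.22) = -31.90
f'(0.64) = -5.44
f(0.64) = -28.30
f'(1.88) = -0.48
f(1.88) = -31.97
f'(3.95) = 7.80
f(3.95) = -24.40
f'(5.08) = 12.32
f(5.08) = -13.03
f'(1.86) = -0.56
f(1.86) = -31.96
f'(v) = 4*v - 8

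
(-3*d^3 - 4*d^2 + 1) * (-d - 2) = 3*d^4 + 10*d^3 + 8*d^2 - d - 2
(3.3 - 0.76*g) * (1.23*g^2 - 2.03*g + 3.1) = -0.9348*g^3 + 5.6018*g^2 - 9.055*g + 10.23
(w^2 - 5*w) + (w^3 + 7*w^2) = w^3 + 8*w^2 - 5*w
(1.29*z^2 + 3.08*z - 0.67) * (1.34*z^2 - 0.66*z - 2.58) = 1.7286*z^4 + 3.2758*z^3 - 6.2588*z^2 - 7.5042*z + 1.7286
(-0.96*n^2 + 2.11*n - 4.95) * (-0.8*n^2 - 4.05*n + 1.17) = 0.768*n^4 + 2.2*n^3 - 5.7087*n^2 + 22.5162*n - 5.7915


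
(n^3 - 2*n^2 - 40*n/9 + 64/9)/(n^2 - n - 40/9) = (3*n^2 + 2*n - 8)/(3*n + 5)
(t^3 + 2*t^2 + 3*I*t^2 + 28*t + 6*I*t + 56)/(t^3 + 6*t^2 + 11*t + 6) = (t^2 + 3*I*t + 28)/(t^2 + 4*t + 3)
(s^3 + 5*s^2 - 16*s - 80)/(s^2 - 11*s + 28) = (s^2 + 9*s + 20)/(s - 7)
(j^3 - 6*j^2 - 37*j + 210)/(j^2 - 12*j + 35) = j + 6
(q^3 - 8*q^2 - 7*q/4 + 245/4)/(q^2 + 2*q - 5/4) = (2*q^2 - 21*q + 49)/(2*q - 1)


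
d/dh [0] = 0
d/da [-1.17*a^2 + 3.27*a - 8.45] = 3.27 - 2.34*a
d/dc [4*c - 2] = 4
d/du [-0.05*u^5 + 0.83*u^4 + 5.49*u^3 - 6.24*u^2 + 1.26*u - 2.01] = -0.25*u^4 + 3.32*u^3 + 16.47*u^2 - 12.48*u + 1.26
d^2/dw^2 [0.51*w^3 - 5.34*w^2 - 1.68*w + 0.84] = 3.06*w - 10.68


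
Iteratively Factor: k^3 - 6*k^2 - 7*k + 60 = (k + 3)*(k^2 - 9*k + 20) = (k - 4)*(k + 3)*(k - 5)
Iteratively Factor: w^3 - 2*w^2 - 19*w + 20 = (w - 5)*(w^2 + 3*w - 4) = (w - 5)*(w - 1)*(w + 4)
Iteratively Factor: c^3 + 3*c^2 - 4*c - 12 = (c - 2)*(c^2 + 5*c + 6) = (c - 2)*(c + 3)*(c + 2)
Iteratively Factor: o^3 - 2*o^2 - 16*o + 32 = (o - 4)*(o^2 + 2*o - 8) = (o - 4)*(o - 2)*(o + 4)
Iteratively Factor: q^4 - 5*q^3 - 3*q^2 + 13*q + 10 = (q + 1)*(q^3 - 6*q^2 + 3*q + 10) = (q + 1)^2*(q^2 - 7*q + 10) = (q - 5)*(q + 1)^2*(q - 2)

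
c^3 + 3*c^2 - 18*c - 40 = (c - 4)*(c + 2)*(c + 5)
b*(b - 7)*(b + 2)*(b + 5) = b^4 - 39*b^2 - 70*b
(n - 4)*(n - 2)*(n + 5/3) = n^3 - 13*n^2/3 - 2*n + 40/3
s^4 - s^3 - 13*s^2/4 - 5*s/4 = s*(s - 5/2)*(s + 1/2)*(s + 1)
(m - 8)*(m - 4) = m^2 - 12*m + 32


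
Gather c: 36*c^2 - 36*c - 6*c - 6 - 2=36*c^2 - 42*c - 8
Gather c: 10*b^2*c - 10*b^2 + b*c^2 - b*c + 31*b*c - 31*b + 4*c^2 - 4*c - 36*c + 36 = -10*b^2 - 31*b + c^2*(b + 4) + c*(10*b^2 + 30*b - 40) + 36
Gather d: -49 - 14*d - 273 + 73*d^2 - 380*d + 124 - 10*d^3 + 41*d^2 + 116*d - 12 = -10*d^3 + 114*d^2 - 278*d - 210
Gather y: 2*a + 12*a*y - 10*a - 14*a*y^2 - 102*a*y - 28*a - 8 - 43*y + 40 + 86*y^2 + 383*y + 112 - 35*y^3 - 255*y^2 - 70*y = -36*a - 35*y^3 + y^2*(-14*a - 169) + y*(270 - 90*a) + 144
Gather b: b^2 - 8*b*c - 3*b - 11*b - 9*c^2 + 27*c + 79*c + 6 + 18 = b^2 + b*(-8*c - 14) - 9*c^2 + 106*c + 24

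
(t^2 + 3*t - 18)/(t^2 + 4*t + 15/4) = 4*(t^2 + 3*t - 18)/(4*t^2 + 16*t + 15)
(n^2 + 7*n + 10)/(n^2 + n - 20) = (n + 2)/(n - 4)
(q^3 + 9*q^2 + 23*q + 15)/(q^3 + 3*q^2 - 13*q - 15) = (q + 3)/(q - 3)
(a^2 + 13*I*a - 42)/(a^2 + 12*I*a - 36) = (a + 7*I)/(a + 6*I)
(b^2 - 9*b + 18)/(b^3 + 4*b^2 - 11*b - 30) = (b - 6)/(b^2 + 7*b + 10)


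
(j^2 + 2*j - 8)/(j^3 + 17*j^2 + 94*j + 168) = (j - 2)/(j^2 + 13*j + 42)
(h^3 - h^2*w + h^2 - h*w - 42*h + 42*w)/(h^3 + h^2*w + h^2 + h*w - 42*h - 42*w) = (h - w)/(h + w)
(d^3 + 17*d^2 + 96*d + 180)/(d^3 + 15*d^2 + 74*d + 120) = (d + 6)/(d + 4)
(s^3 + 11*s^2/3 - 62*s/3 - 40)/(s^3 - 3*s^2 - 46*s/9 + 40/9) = 3*(s + 6)/(3*s - 2)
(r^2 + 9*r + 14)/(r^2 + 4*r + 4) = (r + 7)/(r + 2)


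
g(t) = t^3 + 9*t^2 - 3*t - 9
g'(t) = 3*t^2 + 18*t - 3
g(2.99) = 89.22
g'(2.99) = 77.64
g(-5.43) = 112.55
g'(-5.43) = -12.29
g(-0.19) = -8.11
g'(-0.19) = -6.31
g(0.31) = -9.04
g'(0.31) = 2.87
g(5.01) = 327.62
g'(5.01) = 162.48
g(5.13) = 347.47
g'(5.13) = 168.29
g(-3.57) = 70.91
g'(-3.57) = -29.03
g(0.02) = -9.06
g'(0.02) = -2.64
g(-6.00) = 117.00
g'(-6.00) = -3.00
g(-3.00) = 54.00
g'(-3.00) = -30.00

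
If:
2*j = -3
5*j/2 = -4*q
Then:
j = -3/2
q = 15/16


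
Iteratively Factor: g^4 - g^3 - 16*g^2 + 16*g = (g - 4)*(g^3 + 3*g^2 - 4*g) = g*(g - 4)*(g^2 + 3*g - 4) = g*(g - 4)*(g + 4)*(g - 1)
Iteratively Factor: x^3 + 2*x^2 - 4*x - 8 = (x - 2)*(x^2 + 4*x + 4) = (x - 2)*(x + 2)*(x + 2)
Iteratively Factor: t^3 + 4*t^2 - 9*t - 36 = (t - 3)*(t^2 + 7*t + 12) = (t - 3)*(t + 3)*(t + 4)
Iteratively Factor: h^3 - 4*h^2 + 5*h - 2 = (h - 2)*(h^2 - 2*h + 1) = (h - 2)*(h - 1)*(h - 1)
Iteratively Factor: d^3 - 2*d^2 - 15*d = (d + 3)*(d^2 - 5*d) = (d - 5)*(d + 3)*(d)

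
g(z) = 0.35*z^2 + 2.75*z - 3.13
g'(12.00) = 11.15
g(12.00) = 80.27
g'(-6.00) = -1.45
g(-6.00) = -7.03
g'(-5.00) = -0.75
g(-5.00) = -8.13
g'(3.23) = 5.01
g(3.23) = 9.40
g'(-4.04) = -0.08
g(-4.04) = -8.53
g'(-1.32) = 1.83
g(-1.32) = -6.15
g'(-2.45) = 1.04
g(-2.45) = -7.77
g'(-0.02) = 2.74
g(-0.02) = -3.18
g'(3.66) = 5.31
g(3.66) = 11.62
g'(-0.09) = 2.69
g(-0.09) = -3.37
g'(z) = 0.7*z + 2.75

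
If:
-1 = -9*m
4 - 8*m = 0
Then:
No Solution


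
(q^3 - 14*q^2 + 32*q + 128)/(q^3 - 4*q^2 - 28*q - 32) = (q - 8)/(q + 2)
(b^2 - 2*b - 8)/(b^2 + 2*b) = (b - 4)/b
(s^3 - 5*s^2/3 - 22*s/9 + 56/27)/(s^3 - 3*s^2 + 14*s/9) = (s + 4/3)/s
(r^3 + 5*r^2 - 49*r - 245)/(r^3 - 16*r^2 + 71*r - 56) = (r^2 + 12*r + 35)/(r^2 - 9*r + 8)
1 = 1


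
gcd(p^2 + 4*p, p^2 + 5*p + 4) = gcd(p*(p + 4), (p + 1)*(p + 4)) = p + 4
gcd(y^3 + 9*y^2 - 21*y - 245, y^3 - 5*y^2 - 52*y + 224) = y + 7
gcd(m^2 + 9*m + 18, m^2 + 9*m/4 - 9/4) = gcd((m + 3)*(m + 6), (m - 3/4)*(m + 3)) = m + 3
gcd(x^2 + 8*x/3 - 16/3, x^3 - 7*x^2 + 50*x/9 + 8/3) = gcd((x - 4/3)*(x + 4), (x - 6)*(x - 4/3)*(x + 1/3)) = x - 4/3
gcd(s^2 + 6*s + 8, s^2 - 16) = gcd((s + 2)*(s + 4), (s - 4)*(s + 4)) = s + 4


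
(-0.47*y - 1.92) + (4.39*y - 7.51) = 3.92*y - 9.43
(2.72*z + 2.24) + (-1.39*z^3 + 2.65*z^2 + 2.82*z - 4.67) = -1.39*z^3 + 2.65*z^2 + 5.54*z - 2.43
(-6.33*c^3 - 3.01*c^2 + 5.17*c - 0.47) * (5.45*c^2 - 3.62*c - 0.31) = -34.4985*c^5 + 6.5101*c^4 + 41.035*c^3 - 20.3438*c^2 + 0.0987*c + 0.1457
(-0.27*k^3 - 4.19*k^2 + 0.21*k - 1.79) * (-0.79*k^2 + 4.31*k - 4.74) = 0.2133*k^5 + 2.1464*k^4 - 16.945*k^3 + 22.1798*k^2 - 8.7103*k + 8.4846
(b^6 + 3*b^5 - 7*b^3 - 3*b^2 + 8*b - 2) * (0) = 0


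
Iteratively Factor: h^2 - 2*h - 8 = (h - 4)*(h + 2)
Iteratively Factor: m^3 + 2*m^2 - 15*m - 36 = (m - 4)*(m^2 + 6*m + 9) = (m - 4)*(m + 3)*(m + 3)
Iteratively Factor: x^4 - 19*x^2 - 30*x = (x)*(x^3 - 19*x - 30) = x*(x + 3)*(x^2 - 3*x - 10) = x*(x + 2)*(x + 3)*(x - 5)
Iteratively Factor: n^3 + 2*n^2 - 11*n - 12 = (n + 1)*(n^2 + n - 12) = (n + 1)*(n + 4)*(n - 3)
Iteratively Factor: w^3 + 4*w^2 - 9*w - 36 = (w + 3)*(w^2 + w - 12) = (w - 3)*(w + 3)*(w + 4)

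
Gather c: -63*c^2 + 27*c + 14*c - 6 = -63*c^2 + 41*c - 6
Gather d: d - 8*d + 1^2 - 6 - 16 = -7*d - 21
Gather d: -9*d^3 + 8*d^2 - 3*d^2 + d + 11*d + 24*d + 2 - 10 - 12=-9*d^3 + 5*d^2 + 36*d - 20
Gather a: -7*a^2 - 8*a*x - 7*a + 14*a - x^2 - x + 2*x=-7*a^2 + a*(7 - 8*x) - x^2 + x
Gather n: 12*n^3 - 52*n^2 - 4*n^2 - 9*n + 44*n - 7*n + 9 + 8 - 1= 12*n^3 - 56*n^2 + 28*n + 16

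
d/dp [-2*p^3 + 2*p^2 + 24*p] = -6*p^2 + 4*p + 24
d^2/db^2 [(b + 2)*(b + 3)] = 2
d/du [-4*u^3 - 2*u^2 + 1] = 4*u*(-3*u - 1)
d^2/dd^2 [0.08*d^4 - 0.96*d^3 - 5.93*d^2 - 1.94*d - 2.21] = 0.96*d^2 - 5.76*d - 11.86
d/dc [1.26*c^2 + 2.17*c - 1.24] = 2.52*c + 2.17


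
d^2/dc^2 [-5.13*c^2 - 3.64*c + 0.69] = -10.2600000000000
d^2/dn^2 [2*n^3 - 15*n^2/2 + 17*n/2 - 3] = 12*n - 15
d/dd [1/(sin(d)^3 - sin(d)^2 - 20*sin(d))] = (-3*sin(d)^2 + 2*sin(d) + 20)*cos(d)/((sin(d) + cos(d)^2 + 19)^2*sin(d)^2)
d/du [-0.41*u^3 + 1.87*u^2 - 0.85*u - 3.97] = -1.23*u^2 + 3.74*u - 0.85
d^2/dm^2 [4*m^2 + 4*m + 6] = 8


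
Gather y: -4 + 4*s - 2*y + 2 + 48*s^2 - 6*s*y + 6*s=48*s^2 + 10*s + y*(-6*s - 2) - 2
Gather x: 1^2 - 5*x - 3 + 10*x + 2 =5*x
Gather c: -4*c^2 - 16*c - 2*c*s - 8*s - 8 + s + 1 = -4*c^2 + c*(-2*s - 16) - 7*s - 7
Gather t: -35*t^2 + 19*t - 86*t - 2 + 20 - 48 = -35*t^2 - 67*t - 30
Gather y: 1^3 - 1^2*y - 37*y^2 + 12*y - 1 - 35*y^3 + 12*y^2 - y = -35*y^3 - 25*y^2 + 10*y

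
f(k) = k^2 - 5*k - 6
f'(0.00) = -5.00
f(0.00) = -6.00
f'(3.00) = 1.00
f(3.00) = -12.00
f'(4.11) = 3.22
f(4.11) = -9.66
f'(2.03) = -0.94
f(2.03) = -12.03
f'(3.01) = 1.02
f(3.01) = -11.99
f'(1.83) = -1.34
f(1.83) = -11.80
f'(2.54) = 0.08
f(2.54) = -12.25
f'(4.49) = 3.98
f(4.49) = -8.29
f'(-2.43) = -9.86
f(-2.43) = 12.05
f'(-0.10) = -5.20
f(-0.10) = -5.49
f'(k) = 2*k - 5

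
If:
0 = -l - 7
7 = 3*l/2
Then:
No Solution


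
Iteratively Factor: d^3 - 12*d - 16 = (d + 2)*(d^2 - 2*d - 8) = (d + 2)^2*(d - 4)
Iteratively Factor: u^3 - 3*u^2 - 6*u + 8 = (u - 4)*(u^2 + u - 2) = (u - 4)*(u - 1)*(u + 2)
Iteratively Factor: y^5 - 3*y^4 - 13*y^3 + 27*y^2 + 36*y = (y - 3)*(y^4 - 13*y^2 - 12*y) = y*(y - 3)*(y^3 - 13*y - 12) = y*(y - 3)*(y + 3)*(y^2 - 3*y - 4) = y*(y - 3)*(y + 1)*(y + 3)*(y - 4)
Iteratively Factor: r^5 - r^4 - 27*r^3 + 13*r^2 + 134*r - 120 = (r - 5)*(r^4 + 4*r^3 - 7*r^2 - 22*r + 24) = (r - 5)*(r + 4)*(r^3 - 7*r + 6) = (r - 5)*(r - 2)*(r + 4)*(r^2 + 2*r - 3) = (r - 5)*(r - 2)*(r + 3)*(r + 4)*(r - 1)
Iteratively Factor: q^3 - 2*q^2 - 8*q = (q)*(q^2 - 2*q - 8) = q*(q + 2)*(q - 4)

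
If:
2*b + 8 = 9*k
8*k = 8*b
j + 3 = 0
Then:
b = 8/7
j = -3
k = 8/7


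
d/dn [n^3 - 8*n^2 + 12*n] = 3*n^2 - 16*n + 12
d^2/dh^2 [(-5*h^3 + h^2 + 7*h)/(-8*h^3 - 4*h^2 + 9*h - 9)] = 2*(-224*h^6 - 264*h^5 - 3048*h^4 + 77*h^3 + 1917*h^2 + 1971*h - 648)/(512*h^9 + 768*h^8 - 1344*h^7 + 64*h^6 + 3240*h^5 - 2484*h^4 - 729*h^3 + 3159*h^2 - 2187*h + 729)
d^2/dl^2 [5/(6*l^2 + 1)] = 60*(18*l^2 - 1)/(6*l^2 + 1)^3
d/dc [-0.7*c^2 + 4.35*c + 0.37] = 4.35 - 1.4*c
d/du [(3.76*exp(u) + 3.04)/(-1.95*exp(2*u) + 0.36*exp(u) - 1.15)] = (7.332*exp(2*u) + 11.856*exp(u) - 5.4184)*exp(u)/(3.8025*exp(4*u) - 1.404*exp(3*u) + 4.6146*exp(2*u) - 0.828*exp(u) + 1.3225)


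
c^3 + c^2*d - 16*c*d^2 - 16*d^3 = (c - 4*d)*(c + d)*(c + 4*d)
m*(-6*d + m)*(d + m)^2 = -6*d^3*m - 11*d^2*m^2 - 4*d*m^3 + m^4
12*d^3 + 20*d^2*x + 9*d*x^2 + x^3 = (d + x)*(2*d + x)*(6*d + x)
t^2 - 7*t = t*(t - 7)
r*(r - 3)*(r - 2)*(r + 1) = r^4 - 4*r^3 + r^2 + 6*r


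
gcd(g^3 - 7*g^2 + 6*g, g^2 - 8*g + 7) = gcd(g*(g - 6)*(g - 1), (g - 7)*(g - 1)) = g - 1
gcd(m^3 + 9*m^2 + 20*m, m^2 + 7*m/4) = m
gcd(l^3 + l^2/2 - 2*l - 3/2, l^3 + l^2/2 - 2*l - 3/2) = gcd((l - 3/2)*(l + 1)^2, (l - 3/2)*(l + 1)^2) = l^3 + l^2/2 - 2*l - 3/2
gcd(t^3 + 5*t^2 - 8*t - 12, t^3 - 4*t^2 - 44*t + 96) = t^2 + 4*t - 12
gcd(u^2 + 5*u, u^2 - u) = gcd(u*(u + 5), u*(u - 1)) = u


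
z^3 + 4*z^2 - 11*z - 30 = (z - 3)*(z + 2)*(z + 5)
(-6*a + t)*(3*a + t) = -18*a^2 - 3*a*t + t^2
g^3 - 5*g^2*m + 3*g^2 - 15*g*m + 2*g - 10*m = (g + 1)*(g + 2)*(g - 5*m)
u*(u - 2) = u^2 - 2*u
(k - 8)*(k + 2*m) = k^2 + 2*k*m - 8*k - 16*m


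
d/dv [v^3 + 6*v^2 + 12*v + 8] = 3*v^2 + 12*v + 12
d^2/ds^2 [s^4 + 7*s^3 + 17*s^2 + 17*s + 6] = 12*s^2 + 42*s + 34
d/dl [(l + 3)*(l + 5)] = 2*l + 8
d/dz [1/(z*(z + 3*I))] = (-2*z - 3*I)/(z^2*(z^2 + 6*I*z - 9))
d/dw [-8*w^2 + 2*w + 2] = 2 - 16*w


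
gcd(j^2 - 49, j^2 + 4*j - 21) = j + 7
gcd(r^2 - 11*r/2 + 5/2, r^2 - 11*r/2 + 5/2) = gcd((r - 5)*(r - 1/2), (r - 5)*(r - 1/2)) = r^2 - 11*r/2 + 5/2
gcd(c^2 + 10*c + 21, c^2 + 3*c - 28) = c + 7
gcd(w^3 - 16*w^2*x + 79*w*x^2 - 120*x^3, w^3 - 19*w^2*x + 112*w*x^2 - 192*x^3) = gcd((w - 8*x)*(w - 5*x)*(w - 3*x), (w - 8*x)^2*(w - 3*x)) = w^2 - 11*w*x + 24*x^2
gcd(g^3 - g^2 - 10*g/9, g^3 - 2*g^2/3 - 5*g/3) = g^2 - 5*g/3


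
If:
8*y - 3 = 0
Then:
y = 3/8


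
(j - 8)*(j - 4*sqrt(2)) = j^2 - 8*j - 4*sqrt(2)*j + 32*sqrt(2)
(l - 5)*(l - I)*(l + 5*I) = l^3 - 5*l^2 + 4*I*l^2 + 5*l - 20*I*l - 25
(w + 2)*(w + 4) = w^2 + 6*w + 8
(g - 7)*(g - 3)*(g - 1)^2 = g^4 - 12*g^3 + 42*g^2 - 52*g + 21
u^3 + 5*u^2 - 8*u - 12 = (u - 2)*(u + 1)*(u + 6)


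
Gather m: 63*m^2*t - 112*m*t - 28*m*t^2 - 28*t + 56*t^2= 63*m^2*t + m*(-28*t^2 - 112*t) + 56*t^2 - 28*t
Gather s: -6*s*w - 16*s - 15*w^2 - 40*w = s*(-6*w - 16) - 15*w^2 - 40*w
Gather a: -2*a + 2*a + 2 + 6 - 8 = 0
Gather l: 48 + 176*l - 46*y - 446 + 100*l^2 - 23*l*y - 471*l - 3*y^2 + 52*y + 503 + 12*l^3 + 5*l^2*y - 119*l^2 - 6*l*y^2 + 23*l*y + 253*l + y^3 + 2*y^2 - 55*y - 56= 12*l^3 + l^2*(5*y - 19) + l*(-6*y^2 - 42) + y^3 - y^2 - 49*y + 49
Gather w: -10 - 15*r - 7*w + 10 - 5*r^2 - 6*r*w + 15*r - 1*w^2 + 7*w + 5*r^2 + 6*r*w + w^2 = 0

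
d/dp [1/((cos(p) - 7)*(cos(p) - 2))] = (2*cos(p) - 9)*sin(p)/((cos(p) - 7)^2*(cos(p) - 2)^2)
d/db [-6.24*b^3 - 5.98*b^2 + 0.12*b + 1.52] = -18.72*b^2 - 11.96*b + 0.12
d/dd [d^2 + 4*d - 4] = 2*d + 4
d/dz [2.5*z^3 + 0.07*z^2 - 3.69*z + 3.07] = 7.5*z^2 + 0.14*z - 3.69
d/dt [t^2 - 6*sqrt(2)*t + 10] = 2*t - 6*sqrt(2)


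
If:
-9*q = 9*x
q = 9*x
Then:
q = 0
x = 0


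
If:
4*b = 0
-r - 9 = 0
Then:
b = 0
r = -9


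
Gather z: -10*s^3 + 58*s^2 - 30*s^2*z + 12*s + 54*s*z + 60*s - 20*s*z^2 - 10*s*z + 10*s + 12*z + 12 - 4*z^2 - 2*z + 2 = -10*s^3 + 58*s^2 + 82*s + z^2*(-20*s - 4) + z*(-30*s^2 + 44*s + 10) + 14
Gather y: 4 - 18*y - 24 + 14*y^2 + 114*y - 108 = 14*y^2 + 96*y - 128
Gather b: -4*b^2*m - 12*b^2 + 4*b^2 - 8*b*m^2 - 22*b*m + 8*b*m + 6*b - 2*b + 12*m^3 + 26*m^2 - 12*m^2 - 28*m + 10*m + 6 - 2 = b^2*(-4*m - 8) + b*(-8*m^2 - 14*m + 4) + 12*m^3 + 14*m^2 - 18*m + 4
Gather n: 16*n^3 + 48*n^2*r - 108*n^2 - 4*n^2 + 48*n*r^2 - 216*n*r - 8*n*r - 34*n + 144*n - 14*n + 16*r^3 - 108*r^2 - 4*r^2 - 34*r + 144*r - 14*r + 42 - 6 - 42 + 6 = 16*n^3 + n^2*(48*r - 112) + n*(48*r^2 - 224*r + 96) + 16*r^3 - 112*r^2 + 96*r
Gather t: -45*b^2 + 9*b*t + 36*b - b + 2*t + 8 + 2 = -45*b^2 + 35*b + t*(9*b + 2) + 10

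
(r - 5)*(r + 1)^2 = r^3 - 3*r^2 - 9*r - 5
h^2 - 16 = (h - 4)*(h + 4)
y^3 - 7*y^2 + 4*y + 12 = (y - 6)*(y - 2)*(y + 1)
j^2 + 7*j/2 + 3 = (j + 3/2)*(j + 2)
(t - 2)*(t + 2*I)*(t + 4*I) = t^3 - 2*t^2 + 6*I*t^2 - 8*t - 12*I*t + 16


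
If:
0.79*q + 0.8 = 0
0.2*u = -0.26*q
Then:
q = -1.01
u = 1.32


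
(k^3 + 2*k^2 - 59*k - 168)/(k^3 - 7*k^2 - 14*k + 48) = (k + 7)/(k - 2)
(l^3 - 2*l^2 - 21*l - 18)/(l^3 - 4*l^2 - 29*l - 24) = (l - 6)/(l - 8)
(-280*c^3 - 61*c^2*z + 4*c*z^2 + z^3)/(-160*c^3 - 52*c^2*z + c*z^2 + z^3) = (7*c + z)/(4*c + z)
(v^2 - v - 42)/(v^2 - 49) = (v + 6)/(v + 7)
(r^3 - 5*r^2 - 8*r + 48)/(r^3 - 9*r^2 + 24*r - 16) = (r + 3)/(r - 1)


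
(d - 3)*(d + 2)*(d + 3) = d^3 + 2*d^2 - 9*d - 18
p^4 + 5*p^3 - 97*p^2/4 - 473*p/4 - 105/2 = (p - 5)*(p + 1/2)*(p + 7/2)*(p + 6)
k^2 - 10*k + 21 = (k - 7)*(k - 3)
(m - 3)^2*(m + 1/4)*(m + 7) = m^4 + 5*m^3/4 - 131*m^2/4 + 219*m/4 + 63/4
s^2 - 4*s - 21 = (s - 7)*(s + 3)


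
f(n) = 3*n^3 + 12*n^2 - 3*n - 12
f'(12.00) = 1581.00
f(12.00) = 6864.00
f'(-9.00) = 510.00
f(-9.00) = -1200.00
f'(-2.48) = -7.17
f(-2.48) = 23.49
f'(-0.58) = -13.89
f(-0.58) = -6.81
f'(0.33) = 5.90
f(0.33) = -11.58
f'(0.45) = 9.62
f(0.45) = -10.65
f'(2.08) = 85.86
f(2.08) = 60.67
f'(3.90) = 227.49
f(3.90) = 336.78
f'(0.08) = -1.02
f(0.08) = -12.16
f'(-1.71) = -17.72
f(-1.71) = 13.22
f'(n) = 9*n^2 + 24*n - 3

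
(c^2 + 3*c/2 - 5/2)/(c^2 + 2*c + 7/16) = 8*(2*c^2 + 3*c - 5)/(16*c^2 + 32*c + 7)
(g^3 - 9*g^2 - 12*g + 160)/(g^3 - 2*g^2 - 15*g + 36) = (g^2 - 13*g + 40)/(g^2 - 6*g + 9)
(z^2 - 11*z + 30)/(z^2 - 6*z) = (z - 5)/z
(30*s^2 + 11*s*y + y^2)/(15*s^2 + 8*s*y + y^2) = (6*s + y)/(3*s + y)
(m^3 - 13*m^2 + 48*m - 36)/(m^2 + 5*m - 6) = (m^2 - 12*m + 36)/(m + 6)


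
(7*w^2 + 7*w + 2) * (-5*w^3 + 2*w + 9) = -35*w^5 - 35*w^4 + 4*w^3 + 77*w^2 + 67*w + 18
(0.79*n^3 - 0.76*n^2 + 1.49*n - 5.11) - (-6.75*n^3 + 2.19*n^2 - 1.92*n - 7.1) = 7.54*n^3 - 2.95*n^2 + 3.41*n + 1.99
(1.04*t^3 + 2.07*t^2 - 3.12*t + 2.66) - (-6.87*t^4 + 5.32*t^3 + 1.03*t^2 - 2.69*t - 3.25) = 6.87*t^4 - 4.28*t^3 + 1.04*t^2 - 0.43*t + 5.91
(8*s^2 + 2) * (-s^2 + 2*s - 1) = -8*s^4 + 16*s^3 - 10*s^2 + 4*s - 2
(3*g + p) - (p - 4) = 3*g + 4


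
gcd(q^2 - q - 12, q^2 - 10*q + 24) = q - 4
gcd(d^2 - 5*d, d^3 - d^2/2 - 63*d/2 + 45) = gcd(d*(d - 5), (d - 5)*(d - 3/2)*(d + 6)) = d - 5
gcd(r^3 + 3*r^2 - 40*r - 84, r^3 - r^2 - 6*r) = r + 2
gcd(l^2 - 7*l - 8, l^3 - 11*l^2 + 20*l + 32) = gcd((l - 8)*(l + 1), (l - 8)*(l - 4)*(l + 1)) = l^2 - 7*l - 8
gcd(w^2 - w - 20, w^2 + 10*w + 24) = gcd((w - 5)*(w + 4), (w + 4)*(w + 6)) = w + 4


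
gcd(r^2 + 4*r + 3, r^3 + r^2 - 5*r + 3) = r + 3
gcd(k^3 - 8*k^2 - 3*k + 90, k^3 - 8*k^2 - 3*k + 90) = k^3 - 8*k^2 - 3*k + 90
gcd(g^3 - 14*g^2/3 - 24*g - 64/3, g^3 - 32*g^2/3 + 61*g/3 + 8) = g - 8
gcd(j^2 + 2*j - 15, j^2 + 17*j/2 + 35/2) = j + 5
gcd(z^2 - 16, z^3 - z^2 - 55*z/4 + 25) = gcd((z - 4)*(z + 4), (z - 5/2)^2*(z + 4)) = z + 4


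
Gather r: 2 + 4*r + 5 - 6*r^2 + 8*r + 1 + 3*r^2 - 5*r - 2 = -3*r^2 + 7*r + 6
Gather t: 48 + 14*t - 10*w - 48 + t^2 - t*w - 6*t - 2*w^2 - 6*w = t^2 + t*(8 - w) - 2*w^2 - 16*w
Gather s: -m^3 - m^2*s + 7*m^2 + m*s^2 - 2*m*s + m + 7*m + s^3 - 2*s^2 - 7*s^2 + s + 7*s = -m^3 + 7*m^2 + 8*m + s^3 + s^2*(m - 9) + s*(-m^2 - 2*m + 8)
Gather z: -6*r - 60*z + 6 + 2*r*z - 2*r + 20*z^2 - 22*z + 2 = -8*r + 20*z^2 + z*(2*r - 82) + 8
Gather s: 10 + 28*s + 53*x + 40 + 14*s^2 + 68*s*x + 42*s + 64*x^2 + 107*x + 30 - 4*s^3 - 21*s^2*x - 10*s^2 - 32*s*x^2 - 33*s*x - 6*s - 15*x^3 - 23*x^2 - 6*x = -4*s^3 + s^2*(4 - 21*x) + s*(-32*x^2 + 35*x + 64) - 15*x^3 + 41*x^2 + 154*x + 80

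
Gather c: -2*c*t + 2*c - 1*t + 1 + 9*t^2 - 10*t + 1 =c*(2 - 2*t) + 9*t^2 - 11*t + 2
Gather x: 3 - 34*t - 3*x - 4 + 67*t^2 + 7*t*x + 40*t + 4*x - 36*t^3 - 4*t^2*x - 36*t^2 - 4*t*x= -36*t^3 + 31*t^2 + 6*t + x*(-4*t^2 + 3*t + 1) - 1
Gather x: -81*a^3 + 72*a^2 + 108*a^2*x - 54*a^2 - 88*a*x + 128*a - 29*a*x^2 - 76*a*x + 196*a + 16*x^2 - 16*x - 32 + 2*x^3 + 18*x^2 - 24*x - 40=-81*a^3 + 18*a^2 + 324*a + 2*x^3 + x^2*(34 - 29*a) + x*(108*a^2 - 164*a - 40) - 72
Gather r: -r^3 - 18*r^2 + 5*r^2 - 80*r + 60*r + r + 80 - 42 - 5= -r^3 - 13*r^2 - 19*r + 33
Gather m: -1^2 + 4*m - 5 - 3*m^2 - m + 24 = -3*m^2 + 3*m + 18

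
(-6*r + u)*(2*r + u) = -12*r^2 - 4*r*u + u^2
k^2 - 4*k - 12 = (k - 6)*(k + 2)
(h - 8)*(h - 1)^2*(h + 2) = h^4 - 8*h^3 - 3*h^2 + 26*h - 16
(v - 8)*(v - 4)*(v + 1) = v^3 - 11*v^2 + 20*v + 32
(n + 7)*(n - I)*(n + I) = n^3 + 7*n^2 + n + 7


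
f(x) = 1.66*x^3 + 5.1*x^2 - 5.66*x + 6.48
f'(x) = 4.98*x^2 + 10.2*x - 5.66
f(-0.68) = 12.17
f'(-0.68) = -10.29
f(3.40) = 111.44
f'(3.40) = 86.59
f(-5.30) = -67.40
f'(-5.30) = 80.17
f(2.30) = 40.64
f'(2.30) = 44.14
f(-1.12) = 16.88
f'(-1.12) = -10.84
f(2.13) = 33.60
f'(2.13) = 38.66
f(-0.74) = 12.79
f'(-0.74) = -10.48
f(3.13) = 89.63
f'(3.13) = 75.05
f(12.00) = 3541.44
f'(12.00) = 833.86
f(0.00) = 6.48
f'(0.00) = -5.66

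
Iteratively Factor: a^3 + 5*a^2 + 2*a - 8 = (a - 1)*(a^2 + 6*a + 8) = (a - 1)*(a + 4)*(a + 2)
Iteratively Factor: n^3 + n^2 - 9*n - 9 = (n - 3)*(n^2 + 4*n + 3) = (n - 3)*(n + 3)*(n + 1)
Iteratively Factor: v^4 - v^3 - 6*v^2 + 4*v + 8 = (v - 2)*(v^3 + v^2 - 4*v - 4) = (v - 2)^2*(v^2 + 3*v + 2) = (v - 2)^2*(v + 2)*(v + 1)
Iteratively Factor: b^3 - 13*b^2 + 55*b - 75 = (b - 5)*(b^2 - 8*b + 15) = (b - 5)*(b - 3)*(b - 5)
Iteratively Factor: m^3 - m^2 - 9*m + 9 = (m - 3)*(m^2 + 2*m - 3) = (m - 3)*(m - 1)*(m + 3)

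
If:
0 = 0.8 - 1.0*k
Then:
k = 0.80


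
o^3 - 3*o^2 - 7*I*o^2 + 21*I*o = o*(o - 3)*(o - 7*I)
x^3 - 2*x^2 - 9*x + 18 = (x - 3)*(x - 2)*(x + 3)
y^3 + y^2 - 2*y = y*(y - 1)*(y + 2)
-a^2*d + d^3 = d*(-a + d)*(a + d)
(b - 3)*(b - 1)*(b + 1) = b^3 - 3*b^2 - b + 3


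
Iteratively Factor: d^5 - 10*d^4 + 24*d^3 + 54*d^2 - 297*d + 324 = (d + 3)*(d^4 - 13*d^3 + 63*d^2 - 135*d + 108) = (d - 3)*(d + 3)*(d^3 - 10*d^2 + 33*d - 36) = (d - 3)^2*(d + 3)*(d^2 - 7*d + 12) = (d - 3)^3*(d + 3)*(d - 4)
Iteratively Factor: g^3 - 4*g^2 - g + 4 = (g - 1)*(g^2 - 3*g - 4) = (g - 1)*(g + 1)*(g - 4)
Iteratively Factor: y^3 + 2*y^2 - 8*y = (y + 4)*(y^2 - 2*y) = y*(y + 4)*(y - 2)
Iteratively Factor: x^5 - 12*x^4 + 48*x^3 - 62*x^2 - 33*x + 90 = (x + 1)*(x^4 - 13*x^3 + 61*x^2 - 123*x + 90) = (x - 2)*(x + 1)*(x^3 - 11*x^2 + 39*x - 45) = (x - 3)*(x - 2)*(x + 1)*(x^2 - 8*x + 15) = (x - 3)^2*(x - 2)*(x + 1)*(x - 5)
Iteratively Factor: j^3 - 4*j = (j + 2)*(j^2 - 2*j) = (j - 2)*(j + 2)*(j)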